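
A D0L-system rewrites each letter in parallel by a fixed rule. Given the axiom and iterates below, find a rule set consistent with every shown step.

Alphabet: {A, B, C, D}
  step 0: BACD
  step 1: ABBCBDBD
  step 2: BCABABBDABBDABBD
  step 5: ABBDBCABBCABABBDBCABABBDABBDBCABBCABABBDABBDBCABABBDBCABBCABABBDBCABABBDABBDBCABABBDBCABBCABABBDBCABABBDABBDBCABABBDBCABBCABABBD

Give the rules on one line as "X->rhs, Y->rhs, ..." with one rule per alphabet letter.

A->BC, B->AB, C->BD, D->BD

  step 1 ⇒ step 2: ABBCBDBD ⇒ BC·AB·AB·BD·AB·BD·AB·BD
    A ↦ BC
    B ↦ AB
    C ↦ BD
    D ↦ BD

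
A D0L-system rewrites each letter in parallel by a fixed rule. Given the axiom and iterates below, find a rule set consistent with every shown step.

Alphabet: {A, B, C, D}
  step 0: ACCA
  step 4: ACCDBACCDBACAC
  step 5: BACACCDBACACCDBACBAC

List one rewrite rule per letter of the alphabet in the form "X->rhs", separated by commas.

  step 4 ⇒ step 5: ACCDBACCDBACAC ⇒ B·AC·AC·C·D·B·AC·AC·C·D·B·AC·B·AC
    A ↦ B
    B ↦ D
    C ↦ AC
    D ↦ C

A->B, B->D, C->AC, D->C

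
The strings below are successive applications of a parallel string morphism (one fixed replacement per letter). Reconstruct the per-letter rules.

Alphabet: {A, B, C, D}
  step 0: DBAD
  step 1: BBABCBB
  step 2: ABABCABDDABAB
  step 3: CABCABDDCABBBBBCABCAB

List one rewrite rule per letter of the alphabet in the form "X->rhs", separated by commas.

  step 2 ⇒ step 3: ABABCABDDABAB ⇒ C·AB·C·AB·DD·C·AB·BB·BB·C·AB·C·AB
    A ↦ C
    B ↦ AB
    C ↦ DD
    D ↦ BB

A->C, B->AB, C->DD, D->BB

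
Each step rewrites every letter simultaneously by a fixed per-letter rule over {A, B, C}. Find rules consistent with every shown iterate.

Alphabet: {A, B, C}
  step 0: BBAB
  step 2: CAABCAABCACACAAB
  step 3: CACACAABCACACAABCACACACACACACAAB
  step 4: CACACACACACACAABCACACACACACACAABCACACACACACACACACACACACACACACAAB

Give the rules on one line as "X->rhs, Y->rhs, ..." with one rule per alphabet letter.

A->CA, B->AB, C->CA

  step 3 ⇒ step 4: CACACAABCACACAABCACACACACACACAAB ⇒ CA·CA·CA·CA·CA·CA·CA·AB·CA·CA·CA·CA·CA·CA·CA·AB·CA·CA·CA·CA·CA·CA·CA·CA·CA·CA·CA·CA·CA·CA·CA·AB
    A ↦ CA
    B ↦ AB
    C ↦ CA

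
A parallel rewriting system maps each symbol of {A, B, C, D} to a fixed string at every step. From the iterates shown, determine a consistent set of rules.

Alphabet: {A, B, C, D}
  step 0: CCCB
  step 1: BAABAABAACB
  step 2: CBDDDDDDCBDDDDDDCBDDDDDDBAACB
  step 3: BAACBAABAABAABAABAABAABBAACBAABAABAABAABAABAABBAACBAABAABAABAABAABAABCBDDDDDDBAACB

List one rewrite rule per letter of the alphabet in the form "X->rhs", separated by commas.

A->DDD, B->CB, C->BAA, D->AAB

  step 2 ⇒ step 3: CBDDDDDDCBDDDDDDCBDDDDDDBAACB ⇒ BAA·CB·AAB·AAB·AAB·AAB·AAB·AAB·BAA·CB·AAB·AAB·AAB·AAB·AAB·AAB·BAA·CB·AAB·AAB·AAB·AAB·AAB·AAB·CB·DDD·DDD·BAA·CB
    A ↦ DDD
    B ↦ CB
    C ↦ BAA
    D ↦ AAB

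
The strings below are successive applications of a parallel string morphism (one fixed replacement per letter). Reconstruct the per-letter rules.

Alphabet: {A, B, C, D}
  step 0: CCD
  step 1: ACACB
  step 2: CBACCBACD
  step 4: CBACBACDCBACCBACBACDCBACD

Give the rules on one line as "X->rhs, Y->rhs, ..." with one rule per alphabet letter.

A->CB, B->D, C->AC, D->B

  step 1 ⇒ step 2: ACACB ⇒ CB·AC·CB·AC·D
    A ↦ CB
    B ↦ D
    C ↦ AC
  step 0 ⇒ step 1: CCD ⇒ AC·AC·B
    D ↦ B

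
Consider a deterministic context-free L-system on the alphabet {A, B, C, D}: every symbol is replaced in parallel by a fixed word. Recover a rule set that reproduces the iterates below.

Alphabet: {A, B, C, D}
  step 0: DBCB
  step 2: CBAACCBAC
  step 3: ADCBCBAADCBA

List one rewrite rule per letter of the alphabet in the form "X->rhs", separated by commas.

  step 2 ⇒ step 3: CBAACCBAC ⇒ A·D·CB·CB·A·A·D·CB·A
    A ↦ CB
    B ↦ D
    C ↦ A
    D ↦ AC  (constrained at step 0)

A->CB, B->D, C->A, D->AC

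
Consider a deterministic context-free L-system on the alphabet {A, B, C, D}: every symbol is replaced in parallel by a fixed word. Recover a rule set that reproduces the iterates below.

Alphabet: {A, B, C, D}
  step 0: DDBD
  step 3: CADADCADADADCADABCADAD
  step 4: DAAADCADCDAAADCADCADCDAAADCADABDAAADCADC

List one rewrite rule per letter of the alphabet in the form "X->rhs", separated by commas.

A->AD, B->AB, C->DAA, D->C

  step 3 ⇒ step 4: CADADCADADADCADABCADAD ⇒ DAA·AD·C·AD·C·DAA·AD·C·AD·C·AD·C·DAA·AD·C·AD·AB·DAA·AD·C·AD·C
    A ↦ AD
    B ↦ AB
    C ↦ DAA
    D ↦ C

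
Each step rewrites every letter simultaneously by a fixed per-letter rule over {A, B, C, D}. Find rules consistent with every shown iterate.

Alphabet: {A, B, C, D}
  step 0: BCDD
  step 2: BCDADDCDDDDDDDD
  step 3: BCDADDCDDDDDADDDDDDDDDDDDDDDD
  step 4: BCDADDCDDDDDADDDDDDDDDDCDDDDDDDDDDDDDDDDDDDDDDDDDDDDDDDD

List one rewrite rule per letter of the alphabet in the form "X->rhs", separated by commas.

A->C, B->BC, C->DA, D->DD

  step 3 ⇒ step 4: BCDADDCDDDDDADDDDDDDDDDDDDDDD ⇒ BC·DA·DD·C·DD·DD·DA·DD·DD·DD·DD·DD·C·DD·DD·DD·DD·DD·DD·DD·DD·DD·DD·DD·DD·DD·DD·DD·DD
    A ↦ C
    B ↦ BC
    C ↦ DA
    D ↦ DD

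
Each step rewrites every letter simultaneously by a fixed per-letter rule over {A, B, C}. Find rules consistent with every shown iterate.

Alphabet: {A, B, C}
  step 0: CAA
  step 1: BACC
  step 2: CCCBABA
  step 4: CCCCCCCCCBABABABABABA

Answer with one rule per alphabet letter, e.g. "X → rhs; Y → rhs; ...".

  step 1 ⇒ step 2: BACC ⇒ CC·C·BA·BA
    A ↦ C
    B ↦ CC
    C ↦ BA

A->C, B->CC, C->BA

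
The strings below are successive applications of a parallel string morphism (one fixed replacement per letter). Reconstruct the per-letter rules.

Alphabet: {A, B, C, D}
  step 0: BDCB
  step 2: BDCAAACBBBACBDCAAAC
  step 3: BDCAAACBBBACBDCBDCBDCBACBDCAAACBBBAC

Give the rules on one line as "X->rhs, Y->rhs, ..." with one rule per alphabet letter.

  step 2 ⇒ step 3: BDCAAACBBBACBDCAAAC ⇒ BDC·AA·AC·B·B·B·AC·BDC·BDC·BDC·B·AC·BDC·AA·AC·B·B·B·AC
    A ↦ B
    B ↦ BDC
    C ↦ AC
    D ↦ AA

A->B, B->BDC, C->AC, D->AA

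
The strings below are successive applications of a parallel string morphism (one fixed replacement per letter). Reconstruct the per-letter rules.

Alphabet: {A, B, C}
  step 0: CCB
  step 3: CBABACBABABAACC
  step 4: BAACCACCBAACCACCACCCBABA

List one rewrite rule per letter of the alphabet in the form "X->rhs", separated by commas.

A->C, B->AC, C->BA

  step 3 ⇒ step 4: CBABACBABABAACC ⇒ BA·AC·C·AC·C·BA·AC·C·AC·C·AC·C·C·BA·BA
    A ↦ C
    B ↦ AC
    C ↦ BA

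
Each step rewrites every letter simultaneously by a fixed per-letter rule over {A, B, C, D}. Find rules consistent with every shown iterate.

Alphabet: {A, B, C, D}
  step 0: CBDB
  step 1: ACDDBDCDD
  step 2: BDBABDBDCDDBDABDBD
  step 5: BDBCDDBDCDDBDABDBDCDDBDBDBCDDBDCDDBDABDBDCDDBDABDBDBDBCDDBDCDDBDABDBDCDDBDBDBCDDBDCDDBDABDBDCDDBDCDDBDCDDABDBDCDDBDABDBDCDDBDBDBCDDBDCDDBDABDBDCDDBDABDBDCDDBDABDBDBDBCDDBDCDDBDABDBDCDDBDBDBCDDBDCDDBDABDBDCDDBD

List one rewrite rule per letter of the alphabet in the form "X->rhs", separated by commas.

A->BDB, B->CDD, C->A, D->BD

  step 1 ⇒ step 2: ACDDBDCDD ⇒ BDB·A·BD·BD·CDD·BD·A·BD·BD
    A ↦ BDB
    B ↦ CDD
    C ↦ A
    D ↦ BD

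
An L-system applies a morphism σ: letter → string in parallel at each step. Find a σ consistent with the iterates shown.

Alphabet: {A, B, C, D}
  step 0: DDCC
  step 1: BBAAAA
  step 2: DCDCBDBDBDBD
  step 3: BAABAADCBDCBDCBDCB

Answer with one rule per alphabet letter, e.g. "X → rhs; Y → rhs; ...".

  step 2 ⇒ step 3: DCDCBDBDBDBD ⇒ B·AA·B·AA·DC·B·DC·B·DC·B·DC·B
    B ↦ DC
    C ↦ AA
    D ↦ B
  step 1 ⇒ step 2: BBAAAA ⇒ DC·DC·BD·BD·BD·BD
    A ↦ BD

A->BD, B->DC, C->AA, D->B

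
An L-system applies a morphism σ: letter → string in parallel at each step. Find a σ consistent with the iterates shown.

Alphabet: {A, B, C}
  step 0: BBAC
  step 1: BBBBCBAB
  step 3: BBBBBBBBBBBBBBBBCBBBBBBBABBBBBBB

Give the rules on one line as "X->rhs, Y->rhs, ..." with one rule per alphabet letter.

  step 0 ⇒ step 1: BBAC ⇒ BB·BB·CB·AB
    A ↦ CB
    B ↦ BB
    C ↦ AB

A->CB, B->BB, C->AB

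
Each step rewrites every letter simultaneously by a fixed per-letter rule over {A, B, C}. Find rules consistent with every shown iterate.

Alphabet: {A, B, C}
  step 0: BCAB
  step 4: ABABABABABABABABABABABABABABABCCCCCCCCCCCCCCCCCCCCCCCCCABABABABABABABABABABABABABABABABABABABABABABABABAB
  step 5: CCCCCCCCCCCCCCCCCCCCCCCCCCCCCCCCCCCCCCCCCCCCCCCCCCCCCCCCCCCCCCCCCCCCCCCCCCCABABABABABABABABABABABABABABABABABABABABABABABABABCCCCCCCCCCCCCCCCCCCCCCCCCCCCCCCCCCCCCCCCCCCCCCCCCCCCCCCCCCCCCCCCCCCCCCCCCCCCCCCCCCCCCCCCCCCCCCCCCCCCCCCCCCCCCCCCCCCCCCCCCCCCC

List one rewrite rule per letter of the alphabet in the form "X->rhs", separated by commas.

A->CC, B->CCC, C->AB

  step 4 ⇒ step 5: ABABABABABABABABABABABABABABABCCCCCCCCCCCCCCCCCCCCCCCCCABABABABABABABABABABABABABABABABABABABABABABABABAB ⇒ CC·CCC·CC·CCC·CC·CCC·CC·CCC·CC·CCC·CC·CCC·CC·CCC·CC·CCC·CC·CCC·CC·CCC·CC·CCC·CC·CCC·CC·CCC·CC·CCC·CC·CCC·AB·AB·AB·AB·AB·AB·AB·AB·AB·AB·AB·AB·AB·AB·AB·AB·AB·AB·AB·AB·AB·AB·AB·AB·AB·CC·CCC·CC·CCC·CC·CCC·CC·CCC·CC·CCC·CC·CCC·CC·CCC·CC·CCC·CC·CCC·CC·CCC·CC·CCC·CC·CCC·CC·CCC·CC·CCC·CC·CCC·CC·CCC·CC·CCC·CC·CCC·CC·CCC·CC·CCC·CC·CCC·CC·CCC·CC·CCC·CC·CCC·CC·CCC
    A ↦ CC
    B ↦ CCC
    C ↦ AB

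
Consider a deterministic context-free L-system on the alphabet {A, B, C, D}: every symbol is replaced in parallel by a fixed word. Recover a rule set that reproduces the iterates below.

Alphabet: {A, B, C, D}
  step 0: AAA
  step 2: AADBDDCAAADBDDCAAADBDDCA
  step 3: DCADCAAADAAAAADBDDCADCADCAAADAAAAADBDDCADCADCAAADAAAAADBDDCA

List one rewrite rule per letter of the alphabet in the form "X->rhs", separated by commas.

  step 2 ⇒ step 3: AADBDDCAAADBDDCAAADBDDCA ⇒ DCA·DCA·AA·DA·AA·AA·DBD·DCA·DCA·DCA·AA·DA·AA·AA·DBD·DCA·DCA·DCA·AA·DA·AA·AA·DBD·DCA
    A ↦ DCA
    B ↦ DA
    C ↦ DBD
    D ↦ AA

A->DCA, B->DA, C->DBD, D->AA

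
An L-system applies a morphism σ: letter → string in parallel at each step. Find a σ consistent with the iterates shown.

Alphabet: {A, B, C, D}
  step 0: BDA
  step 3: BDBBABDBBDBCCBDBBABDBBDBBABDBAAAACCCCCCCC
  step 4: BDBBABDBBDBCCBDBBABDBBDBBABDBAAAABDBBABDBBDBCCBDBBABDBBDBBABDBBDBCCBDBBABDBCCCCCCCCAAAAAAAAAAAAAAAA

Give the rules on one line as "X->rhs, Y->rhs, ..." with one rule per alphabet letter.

A->CC, B->BDB, C->AA, D->BA

  step 3 ⇒ step 4: BDBBABDBBDBCCBDBBABDBBDBBABDBAAAACCCCCCCC ⇒ BDB·BA·BDB·BDB·CC·BDB·BA·BDB·BDB·BA·BDB·AA·AA·BDB·BA·BDB·BDB·CC·BDB·BA·BDB·BDB·BA·BDB·BDB·CC·BDB·BA·BDB·CC·CC·CC·CC·AA·AA·AA·AA·AA·AA·AA·AA
    A ↦ CC
    B ↦ BDB
    C ↦ AA
    D ↦ BA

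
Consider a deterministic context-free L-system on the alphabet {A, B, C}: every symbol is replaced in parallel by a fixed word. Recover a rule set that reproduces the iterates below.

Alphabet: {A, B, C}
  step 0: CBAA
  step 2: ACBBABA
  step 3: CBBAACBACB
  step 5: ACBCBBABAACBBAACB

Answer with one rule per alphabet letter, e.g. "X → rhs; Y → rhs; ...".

A->CB, B->A, C->B

  step 2 ⇒ step 3: ACBBABA ⇒ CB·B·A·A·CB·A·CB
    A ↦ CB
    B ↦ A
    C ↦ B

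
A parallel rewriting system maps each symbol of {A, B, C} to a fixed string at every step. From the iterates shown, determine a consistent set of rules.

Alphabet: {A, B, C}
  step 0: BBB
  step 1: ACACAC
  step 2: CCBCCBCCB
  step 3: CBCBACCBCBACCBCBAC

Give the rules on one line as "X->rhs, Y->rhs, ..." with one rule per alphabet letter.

A->C, B->AC, C->CB

  step 2 ⇒ step 3: CCBCCBCCB ⇒ CB·CB·AC·CB·CB·AC·CB·CB·AC
    B ↦ AC
    C ↦ CB
  step 1 ⇒ step 2: ACACAC ⇒ C·CB·C·CB·C·CB
    A ↦ C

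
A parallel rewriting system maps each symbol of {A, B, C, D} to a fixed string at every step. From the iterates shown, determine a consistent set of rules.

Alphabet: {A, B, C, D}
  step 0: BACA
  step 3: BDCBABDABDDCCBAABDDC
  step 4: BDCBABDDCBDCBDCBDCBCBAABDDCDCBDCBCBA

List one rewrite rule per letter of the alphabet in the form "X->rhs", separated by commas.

A->DC, B->BD, C->A, D->CB

  step 3 ⇒ step 4: BDCBABDABDDCCBAABDDC ⇒ BD·CB·A·BD·DC·BD·CB·DC·BD·CB·CB·A·A·BD·DC·DC·BD·CB·CB·A
    A ↦ DC
    B ↦ BD
    C ↦ A
    D ↦ CB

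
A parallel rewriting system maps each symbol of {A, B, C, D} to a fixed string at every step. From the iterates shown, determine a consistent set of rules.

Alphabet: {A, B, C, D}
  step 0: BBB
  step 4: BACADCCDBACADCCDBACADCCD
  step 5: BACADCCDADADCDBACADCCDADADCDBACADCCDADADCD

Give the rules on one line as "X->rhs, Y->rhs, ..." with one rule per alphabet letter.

  step 4 ⇒ step 5: BACADCCDBACADCCDBACADCCD ⇒ BA·C·AD·C·CD·AD·AD·CD·BA·C·AD·C·CD·AD·AD·CD·BA·C·AD·C·CD·AD·AD·CD
    A ↦ C
    B ↦ BA
    C ↦ AD
    D ↦ CD

A->C, B->BA, C->AD, D->CD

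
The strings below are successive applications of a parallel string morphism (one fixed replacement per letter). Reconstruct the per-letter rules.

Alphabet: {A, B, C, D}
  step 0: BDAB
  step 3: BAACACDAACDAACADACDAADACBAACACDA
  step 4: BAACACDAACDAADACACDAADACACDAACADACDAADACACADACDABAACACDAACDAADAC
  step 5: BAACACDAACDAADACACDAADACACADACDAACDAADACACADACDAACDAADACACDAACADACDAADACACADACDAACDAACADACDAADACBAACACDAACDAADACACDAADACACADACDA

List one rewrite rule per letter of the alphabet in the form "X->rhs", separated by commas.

A->AC, B->BA, C->DA, D->AD

  step 4 ⇒ step 5: BAACACDAACDAADACACDAADACACDAACADACDAADACACADACDABAACACDAACDAADAC ⇒ BA·AC·AC·DA·AC·DA·AD·AC·AC·DA·AD·AC·AC·AD·AC·DA·AC·DA·AD·AC·AC·AD·AC·DA·AC·DA·AD·AC·AC·DA·AC·AD·AC·DA·AD·AC·AC·AD·AC·DA·AC·DA·AC·AD·AC·DA·AD·AC·BA·AC·AC·DA·AC·DA·AD·AC·AC·DA·AD·AC·AC·AD·AC·DA
    A ↦ AC
    B ↦ BA
    C ↦ DA
    D ↦ AD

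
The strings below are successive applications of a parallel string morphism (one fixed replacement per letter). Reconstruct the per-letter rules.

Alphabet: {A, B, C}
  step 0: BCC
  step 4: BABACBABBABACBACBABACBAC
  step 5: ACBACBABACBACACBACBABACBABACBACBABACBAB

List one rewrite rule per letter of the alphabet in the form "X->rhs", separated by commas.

  step 4 ⇒ step 5: BABACBABBABACBACBABACBAC ⇒ AC·B·AC·B·AB·AC·B·AC·AC·B·AC·B·AB·AC·B·AB·AC·B·AC·B·AB·AC·B·AB
    A ↦ B
    B ↦ AC
    C ↦ AB

A->B, B->AC, C->AB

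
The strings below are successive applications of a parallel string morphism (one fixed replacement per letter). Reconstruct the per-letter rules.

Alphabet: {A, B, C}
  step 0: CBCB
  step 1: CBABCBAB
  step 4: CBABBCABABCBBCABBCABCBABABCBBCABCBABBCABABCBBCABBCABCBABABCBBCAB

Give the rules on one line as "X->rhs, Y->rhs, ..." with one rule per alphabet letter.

A->BC, B->AB, C->CB

  step 0 ⇒ step 1: CBCB ⇒ CB·AB·CB·AB
    B ↦ AB
    C ↦ CB
    A ↦ BC  (constrained at step 1)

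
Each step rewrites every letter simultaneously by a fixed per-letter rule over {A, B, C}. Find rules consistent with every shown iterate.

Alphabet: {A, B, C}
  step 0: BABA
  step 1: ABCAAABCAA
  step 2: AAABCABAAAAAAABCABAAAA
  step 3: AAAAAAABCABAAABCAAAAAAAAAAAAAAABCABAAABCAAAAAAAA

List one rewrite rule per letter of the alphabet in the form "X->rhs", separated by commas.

A->AA, B->ABC, C->AB

  step 2 ⇒ step 3: AAABCABAAAAAAABCABAAAA ⇒ AA·AA·AA·ABC·AB·AA·ABC·AA·AA·AA·AA·AA·AA·AA·ABC·AB·AA·ABC·AA·AA·AA·AA
    A ↦ AA
    B ↦ ABC
    C ↦ AB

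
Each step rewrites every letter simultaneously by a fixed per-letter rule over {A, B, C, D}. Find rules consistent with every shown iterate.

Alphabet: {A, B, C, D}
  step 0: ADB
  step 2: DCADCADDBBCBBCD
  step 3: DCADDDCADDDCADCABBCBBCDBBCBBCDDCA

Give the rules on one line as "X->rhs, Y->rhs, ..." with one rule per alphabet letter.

  step 2 ⇒ step 3: DCADCADDBBCBBCD ⇒ DCA·D·D·DCA·D·D·DCA·DCA·BBC·BBC·D·BBC·BBC·D·DCA
    A ↦ D
    B ↦ BBC
    C ↦ D
    D ↦ DCA

A->D, B->BBC, C->D, D->DCA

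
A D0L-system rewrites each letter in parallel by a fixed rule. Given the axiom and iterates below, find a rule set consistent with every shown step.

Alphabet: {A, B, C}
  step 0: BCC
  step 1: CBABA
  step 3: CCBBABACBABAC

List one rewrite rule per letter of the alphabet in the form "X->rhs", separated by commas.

A->CB, B->C, C->BA

  step 0 ⇒ step 1: BCC ⇒ C·BA·BA
    B ↦ C
    C ↦ BA
    A ↦ CB  (constrained at step 1)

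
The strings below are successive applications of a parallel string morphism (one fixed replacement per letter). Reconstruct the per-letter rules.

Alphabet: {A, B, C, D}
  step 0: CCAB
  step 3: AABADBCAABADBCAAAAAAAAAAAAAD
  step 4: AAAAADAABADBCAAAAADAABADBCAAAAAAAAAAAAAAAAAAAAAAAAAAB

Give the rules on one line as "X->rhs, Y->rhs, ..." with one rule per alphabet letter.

A->AA, B->AD, C->BC, D->B

  step 3 ⇒ step 4: AABADBCAABADBCAAAAAAAAAAAAAD ⇒ AA·AA·AD·AA·B·AD·BC·AA·AA·AD·AA·B·AD·BC·AA·AA·AA·AA·AA·AA·AA·AA·AA·AA·AA·AA·AA·B
    A ↦ AA
    B ↦ AD
    C ↦ BC
    D ↦ B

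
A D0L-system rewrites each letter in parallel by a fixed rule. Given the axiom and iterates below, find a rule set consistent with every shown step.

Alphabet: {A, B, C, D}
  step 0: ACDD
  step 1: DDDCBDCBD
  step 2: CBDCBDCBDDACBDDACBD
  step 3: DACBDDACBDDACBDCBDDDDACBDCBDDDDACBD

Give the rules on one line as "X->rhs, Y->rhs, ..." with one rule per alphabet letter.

A->DD, B->A, C->D, D->CBD

  step 2 ⇒ step 3: CBDCBDCBDDACBDDACBD ⇒ D·A·CBD·D·A·CBD·D·A·CBD·CBD·DD·D·A·CBD·CBD·DD·D·A·CBD
    A ↦ DD
    B ↦ A
    C ↦ D
    D ↦ CBD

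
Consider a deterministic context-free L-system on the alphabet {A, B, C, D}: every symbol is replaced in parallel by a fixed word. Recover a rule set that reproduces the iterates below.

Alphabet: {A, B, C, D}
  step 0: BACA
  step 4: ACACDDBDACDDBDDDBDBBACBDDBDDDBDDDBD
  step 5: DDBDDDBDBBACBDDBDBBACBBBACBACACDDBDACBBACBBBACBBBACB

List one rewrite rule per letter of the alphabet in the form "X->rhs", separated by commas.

  step 4 ⇒ step 5: ACACDDBDACDDBDDDBDBBACBDDBDDDBDDDBD ⇒ DD·BD·DD·BD·B·B·AC·B·DD·BD·B·B·AC·B·B·B·AC·B·AC·AC·DD·BD·AC·B·B·AC·B·B·B·AC·B·B·B·AC·B
    A ↦ DD
    B ↦ AC
    C ↦ BD
    D ↦ B

A->DD, B->AC, C->BD, D->B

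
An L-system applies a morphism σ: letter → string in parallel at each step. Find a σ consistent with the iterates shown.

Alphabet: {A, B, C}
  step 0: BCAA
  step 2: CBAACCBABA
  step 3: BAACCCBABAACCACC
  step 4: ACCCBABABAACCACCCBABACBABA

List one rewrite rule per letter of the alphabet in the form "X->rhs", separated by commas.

  step 3 ⇒ step 4: BAACCCBABAACCACC ⇒ AC·C·C·BA·BA·BA·AC·C·AC·C·C·BA·BA·C·BA·BA
    A ↦ C
    B ↦ AC
    C ↦ BA

A->C, B->AC, C->BA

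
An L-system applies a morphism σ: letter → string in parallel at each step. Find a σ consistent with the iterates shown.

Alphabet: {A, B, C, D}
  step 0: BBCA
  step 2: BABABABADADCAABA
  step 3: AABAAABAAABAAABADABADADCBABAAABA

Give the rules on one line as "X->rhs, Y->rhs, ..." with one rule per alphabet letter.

A->BA, B->AA, C->DC, D->DA

  step 2 ⇒ step 3: BABABABADADCAABA ⇒ AA·BA·AA·BA·AA·BA·AA·BA·DA·BA·DA·DC·BA·BA·AA·BA
    A ↦ BA
    B ↦ AA
    C ↦ DC
    D ↦ DA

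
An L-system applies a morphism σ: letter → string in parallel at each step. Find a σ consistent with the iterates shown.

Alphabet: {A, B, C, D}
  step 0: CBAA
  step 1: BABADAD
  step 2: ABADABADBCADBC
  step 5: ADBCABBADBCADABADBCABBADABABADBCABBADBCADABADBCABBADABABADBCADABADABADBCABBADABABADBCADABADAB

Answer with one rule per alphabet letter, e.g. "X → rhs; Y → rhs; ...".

A->AD, B->AB, C->B, D->BC

  step 1 ⇒ step 2: BABADAD ⇒ AB·AD·AB·AD·BC·AD·BC
    A ↦ AD
    B ↦ AB
    D ↦ BC
  step 0 ⇒ step 1: CBAA ⇒ B·AB·AD·AD
    C ↦ B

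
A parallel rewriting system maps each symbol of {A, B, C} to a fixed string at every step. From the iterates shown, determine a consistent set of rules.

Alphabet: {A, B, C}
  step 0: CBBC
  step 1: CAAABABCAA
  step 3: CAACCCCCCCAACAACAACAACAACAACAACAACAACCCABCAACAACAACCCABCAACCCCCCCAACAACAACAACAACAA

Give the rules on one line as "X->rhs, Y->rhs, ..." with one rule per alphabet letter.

A->CCC, B->AB, C->CAA

  step 0 ⇒ step 1: CBBC ⇒ CAA·AB·AB·CAA
    B ↦ AB
    C ↦ CAA
    A ↦ CCC  (constrained at step 1)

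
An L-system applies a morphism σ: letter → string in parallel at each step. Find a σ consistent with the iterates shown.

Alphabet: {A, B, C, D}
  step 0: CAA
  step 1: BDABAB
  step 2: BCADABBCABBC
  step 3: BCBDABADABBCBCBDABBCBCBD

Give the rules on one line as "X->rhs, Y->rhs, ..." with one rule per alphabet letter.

A->AB, B->BC, C->BD, D->AD

  step 2 ⇒ step 3: BCADABBCABBC ⇒ BC·BD·AB·AD·AB·BC·BC·BD·AB·BC·BC·BD
    A ↦ AB
    B ↦ BC
    C ↦ BD
    D ↦ AD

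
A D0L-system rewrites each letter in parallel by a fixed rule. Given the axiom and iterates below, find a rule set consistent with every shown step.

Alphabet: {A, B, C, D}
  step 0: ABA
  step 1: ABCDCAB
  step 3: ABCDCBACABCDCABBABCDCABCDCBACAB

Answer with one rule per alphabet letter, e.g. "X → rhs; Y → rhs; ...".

  step 0 ⇒ step 1: ABA ⇒ AB·CDC·AB
    A ↦ AB
    B ↦ CDC
    C ↦ B  (constrained at step 1)
    D ↦ ACA  (constrained at step 1)

A->AB, B->CDC, C->B, D->ACA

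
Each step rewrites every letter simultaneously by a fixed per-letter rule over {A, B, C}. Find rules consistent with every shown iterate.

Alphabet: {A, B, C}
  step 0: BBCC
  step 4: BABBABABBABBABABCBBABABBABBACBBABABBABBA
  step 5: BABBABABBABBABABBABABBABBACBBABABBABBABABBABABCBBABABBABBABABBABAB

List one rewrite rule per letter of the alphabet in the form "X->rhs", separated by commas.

A->B, B->BA, C->CB

  step 4 ⇒ step 5: BABBABABBABBABABCBBABABBABBACBBABABBABBA ⇒ BA·B·BA·BA·B·BA·B·BA·BA·B·BA·BA·B·BA·B·BA·CB·BA·BA·B·BA·B·BA·BA·B·BA·BA·B·CB·BA·BA·B·BA·B·BA·BA·B·BA·BA·B
    A ↦ B
    B ↦ BA
    C ↦ CB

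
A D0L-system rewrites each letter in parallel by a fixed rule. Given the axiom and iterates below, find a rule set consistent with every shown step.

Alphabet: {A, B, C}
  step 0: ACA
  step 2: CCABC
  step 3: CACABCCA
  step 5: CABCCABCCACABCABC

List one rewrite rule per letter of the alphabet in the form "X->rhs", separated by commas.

A->B, B->C, C->CA

  step 2 ⇒ step 3: CCABC ⇒ CA·CA·B·C·CA
    A ↦ B
    B ↦ C
    C ↦ CA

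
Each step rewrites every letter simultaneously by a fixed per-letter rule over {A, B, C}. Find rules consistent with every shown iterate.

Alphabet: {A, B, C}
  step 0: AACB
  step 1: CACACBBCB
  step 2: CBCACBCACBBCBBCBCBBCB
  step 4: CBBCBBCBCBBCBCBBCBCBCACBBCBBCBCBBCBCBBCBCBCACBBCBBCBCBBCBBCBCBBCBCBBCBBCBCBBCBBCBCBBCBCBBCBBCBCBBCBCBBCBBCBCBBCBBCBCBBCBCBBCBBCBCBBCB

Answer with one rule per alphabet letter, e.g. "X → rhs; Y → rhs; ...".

  step 1 ⇒ step 2: CACACBBCB ⇒ CB·CA·CB·CA·CB·BCB·BCB·CB·BCB
    A ↦ CA
    B ↦ BCB
    C ↦ CB

A->CA, B->BCB, C->CB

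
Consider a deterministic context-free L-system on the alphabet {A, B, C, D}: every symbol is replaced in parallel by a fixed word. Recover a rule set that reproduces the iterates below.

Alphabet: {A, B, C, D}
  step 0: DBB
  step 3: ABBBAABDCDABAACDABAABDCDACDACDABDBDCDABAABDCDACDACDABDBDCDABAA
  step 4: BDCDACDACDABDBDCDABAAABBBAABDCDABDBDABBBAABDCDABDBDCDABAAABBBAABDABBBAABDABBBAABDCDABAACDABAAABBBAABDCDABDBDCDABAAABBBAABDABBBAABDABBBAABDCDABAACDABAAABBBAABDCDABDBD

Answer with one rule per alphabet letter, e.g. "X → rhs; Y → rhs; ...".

  step 3 ⇒ step 4: ABBBAABDCDABAACDABAABDCDACDACDABDBDCDABAABDCDACDACDABDBDCDABAA ⇒ BD·CDA·CDA·CDA·BD·BD·CDA·BAA·ABB·BAA·BD·CDA·BD·BD·ABB·BAA·BD·CDA·BD·BD·CDA·BAA·ABB·BAA·BD·ABB·BAA·BD·ABB·BAA·BD·CDA·BAA·CDA·BAA·ABB·BAA·BD·CDA·BD·BD·CDA·BAA·ABB·BAA·BD·ABB·BAA·BD·ABB·BAA·BD·CDA·BAA·CDA·BAA·ABB·BAA·BD·CDA·BD·BD
    A ↦ BD
    B ↦ CDA
    C ↦ ABB
    D ↦ BAA

A->BD, B->CDA, C->ABB, D->BAA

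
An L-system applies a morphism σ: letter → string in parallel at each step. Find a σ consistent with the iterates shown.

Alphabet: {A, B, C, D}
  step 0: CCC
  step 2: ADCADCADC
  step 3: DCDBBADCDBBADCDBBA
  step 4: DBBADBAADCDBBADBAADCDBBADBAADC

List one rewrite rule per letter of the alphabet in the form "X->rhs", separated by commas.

A->DC, B->A, C->BA, D->DB

  step 3 ⇒ step 4: DCDBBADCDBBADCDBBA ⇒ DB·BA·DB·A·A·DC·DB·BA·DB·A·A·DC·DB·BA·DB·A·A·DC
    A ↦ DC
    B ↦ A
    C ↦ BA
    D ↦ DB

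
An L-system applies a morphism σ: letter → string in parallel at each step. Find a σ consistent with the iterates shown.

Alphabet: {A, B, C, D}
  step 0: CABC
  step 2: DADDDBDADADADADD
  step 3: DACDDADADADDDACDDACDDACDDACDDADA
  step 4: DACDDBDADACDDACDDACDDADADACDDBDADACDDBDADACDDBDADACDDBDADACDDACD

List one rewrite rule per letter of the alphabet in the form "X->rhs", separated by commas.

  step 3 ⇒ step 4: DACDDADADADDDACDDACDDACDDACDDADA ⇒ DA·CD·DB·DA·DA·CD·DA·CD·DA·CD·DA·DA·DA·CD·DB·DA·DA·CD·DB·DA·DA·CD·DB·DA·DA·CD·DB·DA·DA·CD·DA·CD
    A ↦ CD
    C ↦ DB
    D ↦ DA
  step 2 ⇒ step 3: DADDDBDADADADADD ⇒ DA·CD·DA·DA·DA·DD·DA·CD·DA·CD·DA·CD·DA·CD·DA·DA
    B ↦ DD

A->CD, B->DD, C->DB, D->DA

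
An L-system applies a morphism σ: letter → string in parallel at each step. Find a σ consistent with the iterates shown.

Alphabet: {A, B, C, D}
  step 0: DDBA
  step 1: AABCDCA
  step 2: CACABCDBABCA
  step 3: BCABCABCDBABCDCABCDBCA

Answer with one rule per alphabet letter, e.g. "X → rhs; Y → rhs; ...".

A->CA, B->BCD, C->B, D->A

  step 2 ⇒ step 3: CACABCDBABCA ⇒ B·CA·B·CA·BCD·B·A·BCD·CA·BCD·B·CA
    A ↦ CA
    B ↦ BCD
    C ↦ B
    D ↦ A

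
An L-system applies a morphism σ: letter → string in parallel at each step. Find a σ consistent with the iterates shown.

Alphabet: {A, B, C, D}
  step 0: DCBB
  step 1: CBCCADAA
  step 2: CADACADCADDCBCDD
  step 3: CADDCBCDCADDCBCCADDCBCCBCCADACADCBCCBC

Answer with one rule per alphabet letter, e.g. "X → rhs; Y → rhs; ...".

A->D, B->A, C->CAD, D->CBC

  step 2 ⇒ step 3: CADACADCADDCBCDD ⇒ CAD·D·CBC·D·CAD·D·CBC·CAD·D·CBC·CBC·CAD·A·CAD·CBC·CBC
    A ↦ D
    B ↦ A
    C ↦ CAD
    D ↦ CBC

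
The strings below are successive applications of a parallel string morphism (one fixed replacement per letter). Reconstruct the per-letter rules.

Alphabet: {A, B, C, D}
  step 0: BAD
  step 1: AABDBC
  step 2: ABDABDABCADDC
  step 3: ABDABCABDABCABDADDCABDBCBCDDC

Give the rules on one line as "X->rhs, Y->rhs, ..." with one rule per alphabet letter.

A->ABD, B->A, C->DDC, D->BC

  step 2 ⇒ step 3: ABDABDABCADDC ⇒ ABD·A·BC·ABD·A·BC·ABD·A·DDC·ABD·BC·BC·DDC
    A ↦ ABD
    B ↦ A
    C ↦ DDC
    D ↦ BC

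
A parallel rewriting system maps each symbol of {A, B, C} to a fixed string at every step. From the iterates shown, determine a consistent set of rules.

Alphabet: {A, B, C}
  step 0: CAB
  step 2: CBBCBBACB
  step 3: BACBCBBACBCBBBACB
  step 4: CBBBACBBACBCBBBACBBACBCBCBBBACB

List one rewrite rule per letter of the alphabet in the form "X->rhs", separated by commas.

  step 3 ⇒ step 4: BACBCBBACBCBBBACB ⇒ CB·B·BA·CB·BA·CB·CB·B·BA·CB·BA·CB·CB·CB·B·BA·CB
    A ↦ B
    B ↦ CB
    C ↦ BA

A->B, B->CB, C->BA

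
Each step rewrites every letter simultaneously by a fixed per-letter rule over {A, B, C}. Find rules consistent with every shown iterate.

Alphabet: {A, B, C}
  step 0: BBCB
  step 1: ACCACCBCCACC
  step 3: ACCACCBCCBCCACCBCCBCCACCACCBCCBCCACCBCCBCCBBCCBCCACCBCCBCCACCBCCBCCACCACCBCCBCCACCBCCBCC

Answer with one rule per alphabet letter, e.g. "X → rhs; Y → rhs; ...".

  step 0 ⇒ step 1: BBCB ⇒ ACC·ACC·BCC·ACC
    B ↦ ACC
    C ↦ BCC
    A ↦ B  (constrained at step 1)

A->B, B->ACC, C->BCC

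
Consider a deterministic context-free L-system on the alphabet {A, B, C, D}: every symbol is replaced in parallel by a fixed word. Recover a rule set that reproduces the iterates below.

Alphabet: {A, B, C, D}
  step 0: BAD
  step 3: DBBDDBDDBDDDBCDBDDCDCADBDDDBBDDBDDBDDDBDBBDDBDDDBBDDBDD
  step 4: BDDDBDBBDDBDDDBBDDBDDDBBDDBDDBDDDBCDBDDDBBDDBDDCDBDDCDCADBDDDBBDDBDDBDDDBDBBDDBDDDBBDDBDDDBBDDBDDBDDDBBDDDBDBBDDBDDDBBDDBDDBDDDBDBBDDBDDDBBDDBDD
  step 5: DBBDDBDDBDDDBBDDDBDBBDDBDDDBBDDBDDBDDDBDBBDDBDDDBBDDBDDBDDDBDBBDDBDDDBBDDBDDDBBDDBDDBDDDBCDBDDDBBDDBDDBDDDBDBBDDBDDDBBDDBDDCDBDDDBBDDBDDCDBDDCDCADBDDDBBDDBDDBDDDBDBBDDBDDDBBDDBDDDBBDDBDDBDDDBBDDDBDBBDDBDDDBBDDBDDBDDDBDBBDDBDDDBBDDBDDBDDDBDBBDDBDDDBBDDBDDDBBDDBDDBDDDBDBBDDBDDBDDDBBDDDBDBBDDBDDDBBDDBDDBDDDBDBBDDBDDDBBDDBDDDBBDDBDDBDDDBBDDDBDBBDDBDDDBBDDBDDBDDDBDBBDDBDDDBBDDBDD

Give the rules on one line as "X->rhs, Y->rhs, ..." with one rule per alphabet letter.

  step 4 ⇒ step 5: BDDDBDBBDDBDDDBBDDBDDDBBDDBDDBDDDBCDBDDDBBDDBDDCDBDDCDCADBDDDBBDDBDDBDDDBDBBDDBDDDBBDDBDDDBBDDBDDBDDDBBDDDBDBBDDBDDDBBDDBDDBDDDBDBBDDBDDDBBDDBDD ⇒ DB·BDD·BDD·BDD·DB·BDD·DB·DB·BDD·BDD·DB·BDD·BDD·BDD·DB·DB·BDD·BDD·DB·BDD·BDD·BDD·DB·DB·BDD·BDD·DB·BDD·BDD·DB·BDD·BDD·BDD·DB·CD·BDD·DB·BDD·BDD·BDD·DB·DB·BDD·BDD·DB·BDD·BDD·CD·BDD·DB·BDD·BDD·CD·BDD·CD·CAD·BDD·DB·BDD·BDD·BDD·DB·DB·BDD·BDD·DB·BDD·BDD·DB·BDD·BDD·BDD·DB·BDD·DB·DB·BDD·BDD·DB·BDD·BDD·BDD·DB·DB·BDD·BDD·DB·BDD·BDD·BDD·DB·DB·BDD·BDD·DB·BDD·BDD·DB·BDD·BDD·BDD·DB·DB·BDD·BDD·BDD·DB·BDD·DB·DB·BDD·BDD·DB·BDD·BDD·BDD·DB·DB·BDD·BDD·DB·BDD·BDD·DB·BDD·BDD·BDD·DB·BDD·DB·DB·BDD·BDD·DB·BDD·BDD·BDD·DB·DB·BDD·BDD·DB·BDD·BDD
    A ↦ CAD
    B ↦ DB
    C ↦ CD
    D ↦ BDD

A->CAD, B->DB, C->CD, D->BDD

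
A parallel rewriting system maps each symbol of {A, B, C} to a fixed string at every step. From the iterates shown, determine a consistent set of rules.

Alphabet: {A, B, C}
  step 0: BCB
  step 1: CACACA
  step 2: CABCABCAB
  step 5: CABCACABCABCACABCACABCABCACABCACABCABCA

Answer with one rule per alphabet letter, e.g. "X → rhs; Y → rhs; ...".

  step 1 ⇒ step 2: CACACA ⇒ CA·B·CA·B·CA·B
    A ↦ B
    C ↦ CA
  step 0 ⇒ step 1: BCB ⇒ CA·CA·CA
    B ↦ CA

A->B, B->CA, C->CA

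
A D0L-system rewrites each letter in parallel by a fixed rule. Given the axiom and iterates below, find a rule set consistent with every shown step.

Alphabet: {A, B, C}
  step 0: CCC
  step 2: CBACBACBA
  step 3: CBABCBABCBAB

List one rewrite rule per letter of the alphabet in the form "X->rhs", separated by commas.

A->B, B->A, C->CB

  step 2 ⇒ step 3: CBACBACBA ⇒ CB·A·B·CB·A·B·CB·A·B
    A ↦ B
    B ↦ A
    C ↦ CB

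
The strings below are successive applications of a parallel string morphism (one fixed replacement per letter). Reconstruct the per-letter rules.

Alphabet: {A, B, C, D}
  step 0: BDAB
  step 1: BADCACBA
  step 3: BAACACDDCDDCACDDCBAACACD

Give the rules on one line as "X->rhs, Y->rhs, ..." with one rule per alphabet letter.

A->AC, B->BA, C->D, D->DC

  step 0 ⇒ step 1: BDAB ⇒ BA·DC·AC·BA
    A ↦ AC
    B ↦ BA
    D ↦ DC
    C ↦ D  (constrained at step 1)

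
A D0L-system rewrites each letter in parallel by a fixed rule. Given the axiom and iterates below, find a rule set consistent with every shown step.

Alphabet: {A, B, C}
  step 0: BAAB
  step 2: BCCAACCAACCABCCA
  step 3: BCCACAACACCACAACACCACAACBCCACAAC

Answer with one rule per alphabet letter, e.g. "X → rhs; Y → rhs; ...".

  step 2 ⇒ step 3: BCCAACCAACCABCCA ⇒ BC·CA·CA·AC·AC·CA·CA·AC·AC·CA·CA·AC·BC·CA·CA·AC
    A ↦ AC
    B ↦ BC
    C ↦ CA

A->AC, B->BC, C->CA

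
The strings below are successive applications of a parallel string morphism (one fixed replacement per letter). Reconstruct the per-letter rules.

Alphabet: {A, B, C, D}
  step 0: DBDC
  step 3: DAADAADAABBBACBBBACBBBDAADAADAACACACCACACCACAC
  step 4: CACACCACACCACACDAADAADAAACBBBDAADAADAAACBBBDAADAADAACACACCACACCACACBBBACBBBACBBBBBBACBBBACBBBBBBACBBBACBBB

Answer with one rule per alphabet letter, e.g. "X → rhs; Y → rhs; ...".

A->AC, B->DAA, C->BBB, D->C

  step 3 ⇒ step 4: DAADAADAABBBACBBBACBBBDAADAADAACACACCACACCACAC ⇒ C·AC·AC·C·AC·AC·C·AC·AC·DAA·DAA·DAA·AC·BBB·DAA·DAA·DAA·AC·BBB·DAA·DAA·DAA·C·AC·AC·C·AC·AC·C·AC·AC·BBB·AC·BBB·AC·BBB·BBB·AC·BBB·AC·BBB·BBB·AC·BBB·AC·BBB
    A ↦ AC
    B ↦ DAA
    C ↦ BBB
    D ↦ C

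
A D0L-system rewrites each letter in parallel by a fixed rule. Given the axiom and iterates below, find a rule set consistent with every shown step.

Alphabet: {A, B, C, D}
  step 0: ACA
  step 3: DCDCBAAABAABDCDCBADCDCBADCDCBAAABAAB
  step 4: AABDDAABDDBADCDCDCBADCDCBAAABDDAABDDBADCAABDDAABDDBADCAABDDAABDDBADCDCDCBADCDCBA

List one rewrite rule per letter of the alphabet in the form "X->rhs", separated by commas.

A->DC, B->BA, C->DD, D->AAB

  step 3 ⇒ step 4: DCDCBAAABAABDCDCBADCDCBADCDCBAAABAAB ⇒ AAB·DD·AAB·DD·BA·DC·DC·DC·BA·DC·DC·BA·AAB·DD·AAB·DD·BA·DC·AAB·DD·AAB·DD·BA·DC·AAB·DD·AAB·DD·BA·DC·DC·DC·BA·DC·DC·BA
    A ↦ DC
    B ↦ BA
    C ↦ DD
    D ↦ AAB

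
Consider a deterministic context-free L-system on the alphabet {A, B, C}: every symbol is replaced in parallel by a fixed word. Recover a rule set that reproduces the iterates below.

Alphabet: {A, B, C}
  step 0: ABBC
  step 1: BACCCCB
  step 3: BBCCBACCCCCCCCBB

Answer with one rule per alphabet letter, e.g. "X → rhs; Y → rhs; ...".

  step 0 ⇒ step 1: ABBC ⇒ BA·CC·CC·B
    A ↦ BA
    B ↦ CC
    C ↦ B

A->BA, B->CC, C->B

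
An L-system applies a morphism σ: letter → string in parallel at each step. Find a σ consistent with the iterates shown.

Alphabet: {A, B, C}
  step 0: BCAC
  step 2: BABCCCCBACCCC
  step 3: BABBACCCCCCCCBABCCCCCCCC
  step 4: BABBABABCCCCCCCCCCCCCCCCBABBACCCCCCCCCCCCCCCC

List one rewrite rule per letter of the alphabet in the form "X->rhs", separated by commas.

A->B, B->BA, C->CC

  step 3 ⇒ step 4: BABBACCCCCCCCBABCCCCCCCC ⇒ BA·B·BA·BA·B·CC·CC·CC·CC·CC·CC·CC·CC·BA·B·BA·CC·CC·CC·CC·CC·CC·CC·CC
    A ↦ B
    B ↦ BA
    C ↦ CC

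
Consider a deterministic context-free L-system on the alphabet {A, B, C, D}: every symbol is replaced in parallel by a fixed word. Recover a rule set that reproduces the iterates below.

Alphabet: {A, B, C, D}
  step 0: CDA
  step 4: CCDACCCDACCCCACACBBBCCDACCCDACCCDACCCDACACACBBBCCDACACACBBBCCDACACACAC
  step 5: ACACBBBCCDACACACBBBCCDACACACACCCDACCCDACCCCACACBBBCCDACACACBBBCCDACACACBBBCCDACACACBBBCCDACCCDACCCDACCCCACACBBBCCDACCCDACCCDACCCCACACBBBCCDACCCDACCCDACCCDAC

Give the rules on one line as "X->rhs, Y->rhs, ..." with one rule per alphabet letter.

A->CCD, B->C, C->AC, D->BBB

  step 4 ⇒ step 5: CCDACCCDACCCCACACBBBCCDACCCDACCCDACCCDACACACBBBCCDACACACBBBCCDACACACAC ⇒ AC·AC·BBB·CCD·AC·AC·AC·BBB·CCD·AC·AC·AC·AC·CCD·AC·CCD·AC·C·C·C·AC·AC·BBB·CCD·AC·AC·AC·BBB·CCD·AC·AC·AC·BBB·CCD·AC·AC·AC·BBB·CCD·AC·CCD·AC·CCD·AC·C·C·C·AC·AC·BBB·CCD·AC·CCD·AC·CCD·AC·C·C·C·AC·AC·BBB·CCD·AC·CCD·AC·CCD·AC·CCD·AC
    A ↦ CCD
    B ↦ C
    C ↦ AC
    D ↦ BBB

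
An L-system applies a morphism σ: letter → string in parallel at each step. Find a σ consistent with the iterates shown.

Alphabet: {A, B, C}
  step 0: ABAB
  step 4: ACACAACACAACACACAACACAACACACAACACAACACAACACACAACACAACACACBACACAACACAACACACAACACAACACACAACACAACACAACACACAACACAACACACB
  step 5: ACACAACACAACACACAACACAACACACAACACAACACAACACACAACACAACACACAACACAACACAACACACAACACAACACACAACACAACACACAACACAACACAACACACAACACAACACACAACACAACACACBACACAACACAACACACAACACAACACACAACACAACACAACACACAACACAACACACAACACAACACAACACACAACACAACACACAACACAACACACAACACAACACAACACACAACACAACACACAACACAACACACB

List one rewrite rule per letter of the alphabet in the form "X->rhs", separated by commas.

A->AC, B->CB, C->ACA

  step 4 ⇒ step 5: ACACAACACAACACACAACACAACACACAACACAACACAACACACAACACAACACACBACACAACACAACACACAACACAACACACAACACAACACAACACACAACACAACACACB ⇒ AC·ACA·AC·ACA·AC·AC·ACA·AC·ACA·AC·AC·ACA·AC·ACA·AC·ACA·AC·AC·ACA·AC·ACA·AC·AC·ACA·AC·ACA·AC·ACA·AC·AC·ACA·AC·ACA·AC·AC·ACA·AC·ACA·AC·AC·ACA·AC·ACA·AC·ACA·AC·AC·ACA·AC·ACA·AC·AC·ACA·AC·ACA·AC·ACA·CB·AC·ACA·AC·ACA·AC·AC·ACA·AC·ACA·AC·AC·ACA·AC·ACA·AC·ACA·AC·AC·ACA·AC·ACA·AC·AC·ACA·AC·ACA·AC·ACA·AC·AC·ACA·AC·ACA·AC·AC·ACA·AC·ACA·AC·AC·ACA·AC·ACA·AC·ACA·AC·AC·ACA·AC·ACA·AC·AC·ACA·AC·ACA·AC·ACA·CB
    A ↦ AC
    B ↦ CB
    C ↦ ACA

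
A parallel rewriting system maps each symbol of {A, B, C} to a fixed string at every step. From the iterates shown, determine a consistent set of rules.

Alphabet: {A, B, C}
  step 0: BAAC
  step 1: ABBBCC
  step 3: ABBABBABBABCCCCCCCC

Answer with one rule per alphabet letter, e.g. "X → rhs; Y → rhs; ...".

  step 0 ⇒ step 1: BAAC ⇒ AB·B·B·CC
    A ↦ B
    B ↦ AB
    C ↦ CC

A->B, B->AB, C->CC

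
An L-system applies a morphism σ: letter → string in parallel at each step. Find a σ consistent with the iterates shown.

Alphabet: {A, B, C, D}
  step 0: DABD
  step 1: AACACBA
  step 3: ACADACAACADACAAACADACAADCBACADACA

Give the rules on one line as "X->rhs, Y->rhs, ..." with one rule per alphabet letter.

A->ACA, B->CB, C->D, D->A

  step 0 ⇒ step 1: DABD ⇒ A·ACA·CB·A
    A ↦ ACA
    B ↦ CB
    D ↦ A
    C ↦ D  (constrained at step 1)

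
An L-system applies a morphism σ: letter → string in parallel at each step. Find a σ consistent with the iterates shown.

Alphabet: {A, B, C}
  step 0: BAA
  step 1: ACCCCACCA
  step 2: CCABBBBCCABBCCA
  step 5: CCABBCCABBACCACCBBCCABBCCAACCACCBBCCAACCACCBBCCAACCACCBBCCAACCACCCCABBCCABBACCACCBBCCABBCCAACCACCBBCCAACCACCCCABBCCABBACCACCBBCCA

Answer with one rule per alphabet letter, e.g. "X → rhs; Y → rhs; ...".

  step 1 ⇒ step 2: ACCCCACCA ⇒ CCA·B·B·B·B·CCA·B·B·CCA
    A ↦ CCA
    C ↦ B
  step 0 ⇒ step 1: BAA ⇒ ACC·CCA·CCA
    B ↦ ACC

A->CCA, B->ACC, C->B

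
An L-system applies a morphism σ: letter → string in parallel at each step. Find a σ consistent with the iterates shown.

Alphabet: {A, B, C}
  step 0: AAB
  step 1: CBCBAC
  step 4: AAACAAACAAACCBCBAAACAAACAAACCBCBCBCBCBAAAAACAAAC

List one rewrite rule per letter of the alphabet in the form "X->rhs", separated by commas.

  step 0 ⇒ step 1: AAB ⇒ CB·CB·AC
    A ↦ CB
    B ↦ AC
    C ↦ AA  (constrained at step 1)

A->CB, B->AC, C->AA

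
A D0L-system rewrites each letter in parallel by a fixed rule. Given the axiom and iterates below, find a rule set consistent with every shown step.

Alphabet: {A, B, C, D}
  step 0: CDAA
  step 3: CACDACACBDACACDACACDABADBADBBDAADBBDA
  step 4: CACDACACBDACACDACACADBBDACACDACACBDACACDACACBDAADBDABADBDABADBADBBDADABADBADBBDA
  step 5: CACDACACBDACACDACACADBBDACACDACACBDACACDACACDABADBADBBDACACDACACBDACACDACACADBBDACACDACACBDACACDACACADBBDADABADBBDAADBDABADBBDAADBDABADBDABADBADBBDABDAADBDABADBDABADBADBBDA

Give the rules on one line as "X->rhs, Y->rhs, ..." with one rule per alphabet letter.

  step 4 ⇒ step 5: CACDACACBDACACDACACADBBDACACDACACBDACACDACACBDAADBDABADBDABADBADBBDADABADBADBBDA ⇒ CAC·DA·CAC·B·DA·CAC·DA·CAC·ADB·B·DA·CAC·DA·CAC·B·DA·CAC·DA·CAC·DA·B·ADB·ADB·B·DA·CAC·DA·CAC·B·DA·CAC·DA·CAC·ADB·B·DA·CAC·DA·CAC·B·DA·CAC·DA·CAC·ADB·B·DA·DA·B·ADB·B·DA·ADB·DA·B·ADB·B·DA·ADB·DA·B·ADB·DA·B·ADB·ADB·B·DA·B·DA·ADB·DA·B·ADB·DA·B·ADB·ADB·B·DA
    A ↦ DA
    B ↦ ADB
    C ↦ CAC
    D ↦ B

A->DA, B->ADB, C->CAC, D->B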